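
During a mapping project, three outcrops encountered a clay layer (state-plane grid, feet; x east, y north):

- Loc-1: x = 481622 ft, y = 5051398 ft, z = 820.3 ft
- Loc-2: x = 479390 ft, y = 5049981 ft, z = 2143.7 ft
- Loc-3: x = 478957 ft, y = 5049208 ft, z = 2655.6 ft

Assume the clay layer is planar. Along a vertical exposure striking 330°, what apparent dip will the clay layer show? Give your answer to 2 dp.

17.21°

Let the plane be z = a·x + b·y + c.
Loc-2−Loc-1: −2232a − 1417b = 1323.4;  Loc-3−Loc-1: −2665a − 2190b = 1835.3.
Solving gives a = −0.26770, b = −0.51227.
Unit vector along 330° is (sin 330°, cos 330°) = (-0.5000, 0.8660).
Slope in that direction = a·(-0.5000) + b·(0.8660) = −0.30979.
Apparent dip = arctan|0.30979| = 17.21° (true dip is 30.0°, so apparent ≤ true as expected).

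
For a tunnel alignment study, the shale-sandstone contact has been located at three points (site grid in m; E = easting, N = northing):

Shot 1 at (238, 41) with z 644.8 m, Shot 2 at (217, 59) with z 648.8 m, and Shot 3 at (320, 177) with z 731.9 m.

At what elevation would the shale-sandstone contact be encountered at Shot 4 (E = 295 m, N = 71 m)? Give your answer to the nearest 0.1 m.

Let the plane be z = a·E + b·N + c.
Shot 2−Shot 1: −21a + 18b = 4;  Shot 3−Shot 1: 82a + 136b = 87.1.
Solving gives a = 0.23633, b = 0.49795.
Then c = 644.8 − a·238 − b·41 = 568.14.
At (295, 71): z = 69.7 + 35.4 + 568.14 = 673.2 m.

673.2 m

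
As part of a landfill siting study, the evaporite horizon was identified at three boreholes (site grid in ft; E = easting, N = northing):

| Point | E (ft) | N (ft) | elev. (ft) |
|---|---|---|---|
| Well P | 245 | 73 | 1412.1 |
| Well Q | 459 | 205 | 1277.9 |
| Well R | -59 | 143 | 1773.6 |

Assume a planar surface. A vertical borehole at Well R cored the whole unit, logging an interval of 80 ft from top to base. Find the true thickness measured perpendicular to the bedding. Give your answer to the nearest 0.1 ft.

50.5 ft

Let the plane be z = a·E + b·N + c.
Well Q−Well P: 214a + 132b = −134.2;  Well R−Well P: −304a + 70b = 361.5.
Solving gives a = −1.03636, b = 0.66350.
|∇z| = √(a²+b²) = 1.23056, so dip δ = arctan(1.23056) = 50.90°.
True thickness = vertical thickness × cos δ = 80 × cos 50.90° = 50.5 ft.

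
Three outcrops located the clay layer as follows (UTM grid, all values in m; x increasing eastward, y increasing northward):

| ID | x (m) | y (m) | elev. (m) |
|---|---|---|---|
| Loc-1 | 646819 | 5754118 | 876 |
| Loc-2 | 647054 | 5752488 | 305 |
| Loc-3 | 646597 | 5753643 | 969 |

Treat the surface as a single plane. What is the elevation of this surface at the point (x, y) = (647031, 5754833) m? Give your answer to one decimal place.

845.1 m

Two edge vectors: Loc-1→Loc-2 = (235, -1630, -571), Loc-1→Loc-3 = (-222, -475, 93).
Normal n = (Loc-1→Loc-2) × (Loc-1→Loc-3) = (-422815, 104907, -473485).
So ∂z/∂x = −n_x/n_z = −0.892984994 and ∂z/∂y = −n_y/n_z = 0.221563513.
Intercept c from Loc-1: 876 + 577599.66 − 1274902.60 = −696426.94.
At (647031, 5754833): z = −577789.0 + 1275061.0 − 696426.94 = 845.1 m.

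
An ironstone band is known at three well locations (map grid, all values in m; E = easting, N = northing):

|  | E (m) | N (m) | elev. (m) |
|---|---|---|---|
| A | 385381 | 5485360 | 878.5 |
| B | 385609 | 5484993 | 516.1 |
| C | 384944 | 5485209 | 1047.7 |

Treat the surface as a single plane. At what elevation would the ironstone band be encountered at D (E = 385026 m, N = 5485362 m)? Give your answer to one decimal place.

Two edge vectors: A→B = (228, -367, -362.4), A→C = (-437, -151, 169.2).
Normal n = (A→B) × (A→C) = (-116818.8, 119791.2, -194807).
So ∂z/∂E = −n_x/n_z = −0.599664283 and ∂z/∂N = −n_y/n_z = 0.614922462.
Intercept c from A: 878.5 + 231099.22 − 3373071.07 = −3141093.35.
At (385026, 5485362): z = −230886.3 + 3373072.3 − 3141093.35 = 1092.6 m.

1092.6 m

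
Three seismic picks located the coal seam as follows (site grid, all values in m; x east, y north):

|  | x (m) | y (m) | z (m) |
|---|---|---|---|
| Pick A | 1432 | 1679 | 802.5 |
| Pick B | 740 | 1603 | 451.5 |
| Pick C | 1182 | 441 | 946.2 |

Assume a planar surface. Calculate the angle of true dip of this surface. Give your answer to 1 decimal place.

30.0°

Two edge vectors: Pick A→Pick B = (-692, -76, -351), Pick A→Pick C = (-250, -1238, 143.7).
Normal n = (Pick A→Pick B) × (Pick A→Pick C) = (-445459.2, 187190.4, 837696).
So ∂z/∂x = −n_x/n_z = 0.53177 and ∂z/∂y = −n_y/n_z = −0.22346.
Gradient magnitude |∇z| = √(a² + b²) = √(0.28278 + 0.04993) = 0.57681.
True dip = arctan(0.57681) = 30.0°, dipping toward WNW (azimuth ≈ 293°).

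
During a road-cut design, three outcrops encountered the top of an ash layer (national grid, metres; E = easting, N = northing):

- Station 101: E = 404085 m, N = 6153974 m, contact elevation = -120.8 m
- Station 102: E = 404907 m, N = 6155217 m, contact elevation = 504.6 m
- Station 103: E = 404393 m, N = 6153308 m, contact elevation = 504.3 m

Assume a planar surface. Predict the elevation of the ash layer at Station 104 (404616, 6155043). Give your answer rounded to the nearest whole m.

Two edge vectors: Station 101→Station 102 = (822, 1243, 625.4), Station 101→Station 103 = (308, -666, 625.1).
Normal n = (Station 101→Station 102) × (Station 101→Station 103) = (1193515.7, -321209, -930296).
So ∂z/∂E = −n_x/n_z = 1.28294188 and ∂z/∂N = −n_y/n_z = −0.34527613.
Intercept c from Station 101: -120.8 − 518417.57 + 2124820.31 = 1606281.94.
At (404616, 6155043): z = 519098.8 − 2125189.4 + 1606281.94 = 191.3 m.

191 m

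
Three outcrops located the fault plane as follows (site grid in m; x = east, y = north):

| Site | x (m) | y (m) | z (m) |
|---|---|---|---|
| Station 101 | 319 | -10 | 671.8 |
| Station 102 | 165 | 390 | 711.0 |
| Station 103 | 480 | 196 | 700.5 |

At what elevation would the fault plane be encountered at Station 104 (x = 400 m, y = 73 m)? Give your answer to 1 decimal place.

683.9 m

Two edge vectors: Station 101→Station 102 = (-154, 400, 39.2), Station 101→Station 103 = (161, 206, 28.7).
Normal n = (Station 101→Station 102) × (Station 101→Station 103) = (3404.8, 10731, -96124).
So ∂z/∂x = −n_x/n_z = 0.03542 and ∂z/∂y = −n_y/n_z = 0.11164.
Intercept c from Station 101: 671.8 − 11.30 + 1.12 = 661.62.
At (400, 73): z = 14.2 + 8.1 + 661.62 = 683.9 m.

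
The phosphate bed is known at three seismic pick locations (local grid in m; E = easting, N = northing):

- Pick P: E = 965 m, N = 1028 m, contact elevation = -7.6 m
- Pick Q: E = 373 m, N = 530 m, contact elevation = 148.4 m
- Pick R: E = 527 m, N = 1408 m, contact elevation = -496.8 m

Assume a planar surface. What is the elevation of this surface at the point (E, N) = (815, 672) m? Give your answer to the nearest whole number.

218 m

Two edge vectors: Pick P→Pick Q = (-592, -498, 156), Pick P→Pick R = (-438, 380, -489.2).
Normal n = (Pick P→Pick Q) × (Pick P→Pick R) = (184341.6, -357934.4, -443084).
So ∂z/∂E = −n_x/n_z = 0.41604 and ∂z/∂N = −n_y/n_z = −0.80783.
Intercept c from Pick P: -7.6 − 401.48 + 830.44 = 421.36.
At (815, 672): z = 339.1 − 542.9 + 421.36 = 217.6 m.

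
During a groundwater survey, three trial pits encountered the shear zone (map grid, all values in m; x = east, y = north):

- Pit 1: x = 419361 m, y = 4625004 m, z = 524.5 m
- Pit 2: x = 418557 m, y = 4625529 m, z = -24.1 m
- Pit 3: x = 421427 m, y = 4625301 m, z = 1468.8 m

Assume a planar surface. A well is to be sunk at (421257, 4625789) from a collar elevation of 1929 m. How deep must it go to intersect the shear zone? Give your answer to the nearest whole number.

683 m

Two edge vectors: Pit 1→Pit 2 = (-804, 525, -548.6), Pit 1→Pit 3 = (2066, 297, 944.3).
Normal n = (Pit 1→Pit 2) × (Pit 1→Pit 3) = (658691.7, -374190.4, -1323438).
So ∂z/∂x = −n_x/n_z = 0.49771255 and ∂z/∂y = −n_y/n_z = −0.28274116.
Intercept c from Pit 1: 524.5 − 208721.23 + 1307679.01 = 1099482.28.
At (421257, 4625789): z_contact = 209664.9 − 1307901.0 + 1099482.28 = 1246.2 m.
Depth below ground = 1929 − 1246.2 = 683 m.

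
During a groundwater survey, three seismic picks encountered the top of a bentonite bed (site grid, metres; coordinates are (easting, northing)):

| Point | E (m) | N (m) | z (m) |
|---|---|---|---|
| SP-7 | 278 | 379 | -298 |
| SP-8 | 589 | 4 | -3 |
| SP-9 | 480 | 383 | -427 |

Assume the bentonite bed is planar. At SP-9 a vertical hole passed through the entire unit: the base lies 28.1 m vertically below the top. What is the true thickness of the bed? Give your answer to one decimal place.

Let the plane be z = a·E + b·N + c.
SP-8−SP-7: 311a − 375b = 295;  SP-9−SP-7: 202a + 4b = −129.
Solving gives a = −0.61297, b = −1.29502.
|∇z| = √(a²+b²) = 1.43277, so dip δ = arctan(1.43277) = 55.09°.
True thickness = vertical thickness × cos δ = 28.1 × cos 55.09° = 16.1 m.

16.1 m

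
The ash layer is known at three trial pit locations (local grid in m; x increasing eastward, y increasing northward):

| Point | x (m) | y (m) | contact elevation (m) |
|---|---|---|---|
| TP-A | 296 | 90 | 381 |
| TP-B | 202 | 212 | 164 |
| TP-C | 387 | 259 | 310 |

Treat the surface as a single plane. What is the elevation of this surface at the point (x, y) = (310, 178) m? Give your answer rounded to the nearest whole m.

Let the plane be z = a·x + b·y + c.
TP-B−TP-A: −94a + 122b = −217;  TP-C−TP-A: 91a + 169b = −71.
Solving gives a = 1.03791, b = −0.97899.
Then c = 381 − a·296 − b·90 = 161.89.
At (310, 178): z = 321.8 − 174.3 + 161.89 = 309.4 m.

309 m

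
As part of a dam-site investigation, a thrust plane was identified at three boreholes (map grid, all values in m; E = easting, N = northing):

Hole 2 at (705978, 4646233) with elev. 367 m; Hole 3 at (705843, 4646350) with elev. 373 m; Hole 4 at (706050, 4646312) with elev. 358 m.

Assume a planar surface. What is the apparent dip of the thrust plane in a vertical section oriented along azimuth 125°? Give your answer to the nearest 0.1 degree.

2.4°

Let the plane be z = a·E + b·N + c.
Hole 3−Hole 2: −135a + 117b = 6;  Hole 4−Hole 2: 72a + 79b = −9.
Solving gives a = −0.07999, b = −0.04102.
Unit vector along 125° is (sin 125°, cos 125°) = (0.8192, -0.5736).
Slope in that direction = a·(0.8192) + b·(-0.5736) = −0.04200.
Apparent dip = arctan|0.04200| = 2.4° (true dip is 5.1°, so apparent ≤ true as expected).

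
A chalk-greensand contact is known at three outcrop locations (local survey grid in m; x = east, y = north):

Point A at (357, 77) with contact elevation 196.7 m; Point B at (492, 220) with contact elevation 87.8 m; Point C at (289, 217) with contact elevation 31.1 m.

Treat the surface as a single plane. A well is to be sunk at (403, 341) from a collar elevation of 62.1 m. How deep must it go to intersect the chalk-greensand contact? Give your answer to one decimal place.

Let the plane be z = a·x + b·y + c.
Point B−Point A: 135a + 143b = −108.9;  Point C−Point A: −68a + 140b = −165.6.
Solving gives a = 0.29468, b = −1.03973.
Then c = 196.7 − a·357 − b·77 = 171.56.
At (403, 341): z_contact = 118.75 − 354.55 + 171.56 = -64.23 m.
Depth below ground = 62.1 − (-64.23) = 126.3 m.

126.3 m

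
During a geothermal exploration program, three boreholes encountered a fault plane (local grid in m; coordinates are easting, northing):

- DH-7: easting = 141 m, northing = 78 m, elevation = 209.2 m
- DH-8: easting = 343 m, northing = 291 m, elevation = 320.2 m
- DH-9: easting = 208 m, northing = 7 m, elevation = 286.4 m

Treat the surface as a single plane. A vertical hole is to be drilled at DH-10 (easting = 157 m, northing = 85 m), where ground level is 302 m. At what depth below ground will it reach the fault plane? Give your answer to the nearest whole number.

81 m

Let the plane be z = a·easting + b·northing + c.
DH-8−DH-7: 202a + 213b = 111;  DH-9−DH-7: 67a − 71b = 77.2.
Solving gives a = 0.85012, b = −0.28509.
Then c = 209.2 − a·141 − b·78 = 111.57.
At (157, 85): z_contact = 133.5 − 24.2 + 111.57 = 220.8 m.
Depth below ground = 302 − 220.8 = 81 m.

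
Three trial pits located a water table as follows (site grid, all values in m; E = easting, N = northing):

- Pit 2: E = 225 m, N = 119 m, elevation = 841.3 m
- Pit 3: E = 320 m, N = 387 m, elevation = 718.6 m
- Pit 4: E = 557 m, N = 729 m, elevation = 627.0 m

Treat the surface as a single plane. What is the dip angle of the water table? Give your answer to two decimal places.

Two edge vectors: Pit 2→Pit 3 = (95, 268, -122.7), Pit 2→Pit 4 = (332, 610, -214.3).
Normal n = (Pit 2→Pit 3) × (Pit 2→Pit 4) = (17414.6, -20377.9, -31026).
So ∂z/∂E = −n_x/n_z = 0.56129 and ∂z/∂N = −n_y/n_z = −0.65680.
Gradient magnitude |∇z| = √(a² + b²) = √(0.31505 + 0.43139) = 0.86396.
True dip = arctan(0.86396) = 40.83°, dipping toward NW (azimuth ≈ 319°).

40.83°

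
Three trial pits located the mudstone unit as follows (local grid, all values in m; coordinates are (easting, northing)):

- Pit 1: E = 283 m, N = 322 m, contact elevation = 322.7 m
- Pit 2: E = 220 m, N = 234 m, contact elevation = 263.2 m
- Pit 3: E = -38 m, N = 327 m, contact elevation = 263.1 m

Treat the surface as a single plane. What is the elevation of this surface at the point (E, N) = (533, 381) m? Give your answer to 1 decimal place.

402.9 m

Two edge vectors: Pit 1→Pit 2 = (-63, -88, -59.5), Pit 1→Pit 3 = (-321, 5, -59.6).
Normal n = (Pit 1→Pit 2) × (Pit 1→Pit 3) = (5542.3, 15344.7, -28563).
So ∂z/∂E = −n_x/n_z = 0.19404 and ∂z/∂N = −n_y/n_z = 0.53722.
Intercept c from Pit 1: 322.7 − 54.91 − 172.99 = 94.80.
At (533, 381): z = 103.4 + 204.7 + 94.80 = 402.9 m.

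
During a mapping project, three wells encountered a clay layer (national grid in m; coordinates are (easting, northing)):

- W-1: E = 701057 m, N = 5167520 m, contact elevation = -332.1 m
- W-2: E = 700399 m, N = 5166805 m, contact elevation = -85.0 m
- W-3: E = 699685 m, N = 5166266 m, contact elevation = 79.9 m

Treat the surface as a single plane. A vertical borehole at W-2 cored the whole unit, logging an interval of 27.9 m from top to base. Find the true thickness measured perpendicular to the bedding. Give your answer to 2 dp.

25.47 m

Two edge vectors: W-1→W-2 = (-658, -715, 247.1), W-1→W-3 = (-1372, -1254, 412).
Normal n = (W-1→W-2) × (W-1→W-3) = (15283.4, -67925.2, -155848).
So ∂z/∂E = −n_x/n_z = 0.09807 and ∂z/∂N = −n_y/n_z = −0.43584.
|∇z| = √(a²+b²) = 0.44674, so dip δ = arctan(0.44674) = 24.07°.
True thickness = vertical thickness × cos δ = 27.9 × cos 24.07° = 25.47 m.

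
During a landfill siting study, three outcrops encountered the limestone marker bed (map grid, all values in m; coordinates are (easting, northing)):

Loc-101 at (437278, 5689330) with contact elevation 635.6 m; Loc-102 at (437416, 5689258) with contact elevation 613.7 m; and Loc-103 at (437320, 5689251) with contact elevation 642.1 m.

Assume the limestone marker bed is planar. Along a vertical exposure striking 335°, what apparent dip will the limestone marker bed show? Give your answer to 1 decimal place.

Two edge vectors: Loc-101→Loc-102 = (138, -72, -21.9), Loc-101→Loc-103 = (42, -79, 6.5).
Normal n = (Loc-101→Loc-102) × (Loc-101→Loc-103) = (-2198.1, -1816.8, -7878).
So ∂z/∂E = −n_x/n_z = −0.27902 and ∂z/∂N = −n_y/n_z = −0.23062.
Unit vector along 335° is (sin 335°, cos 335°) = (-0.4226, 0.9063).
Slope in that direction = a·(-0.4226) + b·(0.9063) = −0.09109.
Apparent dip = arctan|0.09109| = 5.2° (true dip is 19.9°, so apparent ≤ true as expected).

5.2°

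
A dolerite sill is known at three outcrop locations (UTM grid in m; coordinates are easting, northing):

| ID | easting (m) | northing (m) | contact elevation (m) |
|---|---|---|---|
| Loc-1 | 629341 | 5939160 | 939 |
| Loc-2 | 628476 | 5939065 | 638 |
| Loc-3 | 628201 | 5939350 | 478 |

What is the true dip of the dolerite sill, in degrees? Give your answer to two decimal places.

Let the plane be z = a·easting + b·northing + c.
Loc-2−Loc-1: −865a − 95b = −301;  Loc-3−Loc-1: −1140a + 190b = −461.
Solving gives a = 0.37038, b = −0.20402.
Gradient magnitude |∇z| = √(a² + b²) = √(0.13718 + 0.04162) = 0.42286.
True dip = arctan(0.42286) = 22.92°, dipping toward WNW (azimuth ≈ 299°).

22.92°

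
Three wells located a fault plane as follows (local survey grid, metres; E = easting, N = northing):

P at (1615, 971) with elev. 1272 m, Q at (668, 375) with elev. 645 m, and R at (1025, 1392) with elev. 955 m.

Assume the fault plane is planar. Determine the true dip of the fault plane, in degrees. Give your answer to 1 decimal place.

31.4°

Let the plane be z = a·E + b·N + c.
Q−P: −947a − 596b = −627;  R−P: −590a + 421b = −317.
Solving gives a = 0.60360, b = 0.09293.
Gradient magnitude |∇z| = √(a² + b²) = √(0.36434 + 0.00864) = 0.61071.
True dip = arctan(0.61071) = 31.4°, dipping toward W (azimuth ≈ 261°).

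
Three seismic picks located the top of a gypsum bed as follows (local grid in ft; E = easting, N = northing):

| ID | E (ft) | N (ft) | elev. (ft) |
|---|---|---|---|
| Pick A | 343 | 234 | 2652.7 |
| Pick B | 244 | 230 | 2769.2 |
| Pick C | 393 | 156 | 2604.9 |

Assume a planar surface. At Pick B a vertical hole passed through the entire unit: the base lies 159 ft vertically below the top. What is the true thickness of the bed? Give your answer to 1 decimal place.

102.8 ft

Two edge vectors: Pick A→Pick B = (-99, -4, 116.5), Pick A→Pick C = (50, -78, -47.8).
Normal n = (Pick A→Pick B) × (Pick A→Pick C) = (9278.2, 1092.8, 7922).
So ∂z/∂E = −n_x/n_z = −1.17119 and ∂z/∂N = −n_y/n_z = −0.13794.
|∇z| = √(a²+b²) = 1.17929, so dip δ = arctan(1.17929) = 49.70°.
True thickness = vertical thickness × cos δ = 159 × cos 49.70° = 102.8 ft.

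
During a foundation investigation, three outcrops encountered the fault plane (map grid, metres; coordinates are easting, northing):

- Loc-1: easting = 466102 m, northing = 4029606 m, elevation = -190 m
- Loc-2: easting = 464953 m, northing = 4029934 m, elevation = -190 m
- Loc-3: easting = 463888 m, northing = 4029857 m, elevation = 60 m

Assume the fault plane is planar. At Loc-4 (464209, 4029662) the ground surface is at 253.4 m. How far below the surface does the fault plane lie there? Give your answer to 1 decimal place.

Two edge vectors: Loc-1→Loc-2 = (-1149, 328, 0), Loc-1→Loc-3 = (-2214, 251, 250).
Normal n = (Loc-1→Loc-2) × (Loc-1→Loc-3) = (82000, 287250, 437793).
So ∂z/∂easting = −n_x/n_z = −0.187303132 and ∂z/∂northing = −n_y/n_z = −0.656132008.
Intercept c from Loc-1: -190 + 87302.36 + 2643953.47 = 2731065.84.
At (464209, 4029662): z_contact = −86947.80 − 2643990.22 + 2731065.84 = 127.82 m.
Depth below ground = 253.4 − 127.82 = 125.6 m.

125.6 m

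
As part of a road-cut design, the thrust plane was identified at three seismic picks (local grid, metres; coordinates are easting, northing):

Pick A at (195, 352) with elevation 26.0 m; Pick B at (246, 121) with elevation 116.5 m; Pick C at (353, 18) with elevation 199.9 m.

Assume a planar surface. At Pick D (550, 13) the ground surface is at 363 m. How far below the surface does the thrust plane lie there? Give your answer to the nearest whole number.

Two edge vectors: Pick A→Pick B = (51, -231, 90.5), Pick A→Pick C = (158, -334, 173.9).
Normal n = (Pick A→Pick B) × (Pick A→Pick C) = (-9943.9, 5430.1, 19464).
So ∂z/∂easting = −n_x/n_z = 0.51089 and ∂z/∂northing = −n_y/n_z = −0.27898.
Intercept c from Pick A: 26 − 99.62 + 98.20 = 24.58.
At (550, 13): z_contact = 281.0 − 3.6 + 24.58 = 301.9 m.
Depth below ground = 363 − 301.9 = 61 m.

61 m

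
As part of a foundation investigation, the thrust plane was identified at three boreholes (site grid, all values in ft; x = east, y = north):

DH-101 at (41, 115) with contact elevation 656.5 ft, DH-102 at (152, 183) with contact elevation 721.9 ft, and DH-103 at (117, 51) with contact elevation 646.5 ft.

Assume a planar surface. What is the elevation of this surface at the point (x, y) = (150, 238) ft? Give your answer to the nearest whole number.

Let the plane be z = a·x + b·y + c.
DH-102−DH-101: 111a + 68b = 65.4;  DH-103−DH-101: 76a − 64b = −10.
Solving gives a = 0.28566, b = 0.49547.
Then c = 656.5 − a·41 − b·115 = 587.81.
At (150, 238): z = 42.8 + 117.9 + 587.81 = 748.6 ft.

749 ft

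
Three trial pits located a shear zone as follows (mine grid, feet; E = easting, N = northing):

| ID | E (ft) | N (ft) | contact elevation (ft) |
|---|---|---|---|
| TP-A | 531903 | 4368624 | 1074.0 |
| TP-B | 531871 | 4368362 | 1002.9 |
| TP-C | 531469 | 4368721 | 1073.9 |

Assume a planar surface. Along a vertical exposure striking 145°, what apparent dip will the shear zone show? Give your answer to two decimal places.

10.34°

Two edge vectors: TP-A→TP-B = (-32, -262, -71.1), TP-A→TP-C = (-434, 97, -0.1).
Normal n = (TP-A→TP-B) × (TP-A→TP-C) = (6922.9, 30854.2, -116812).
So ∂z/∂E = −n_x/n_z = 0.05927 and ∂z/∂N = −n_y/n_z = 0.26414.
Unit vector along 145° is (sin 145°, cos 145°) = (0.5736, -0.8192).
Slope in that direction = a·(0.5736) + b·(-0.8192) = −0.18237.
Apparent dip = arctan|0.18237| = 10.34° (true dip is 15.1°, so apparent ≤ true as expected).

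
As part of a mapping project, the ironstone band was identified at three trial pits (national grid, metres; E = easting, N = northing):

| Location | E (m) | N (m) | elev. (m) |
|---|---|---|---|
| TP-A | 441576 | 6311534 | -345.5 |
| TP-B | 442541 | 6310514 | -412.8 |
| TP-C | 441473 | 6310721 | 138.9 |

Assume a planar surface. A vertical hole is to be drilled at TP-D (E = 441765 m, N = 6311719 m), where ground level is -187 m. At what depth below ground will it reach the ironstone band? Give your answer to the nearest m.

Let the plane be z = a·E + b·N + c.
TP-B−TP-A: 965a − 1020b = −67.3;  TP-C−TP-A: −103a − 813b = 484.4.
Solving gives a = −0.61690627, b = −0.51766132.
Then c = -345.5 − a·441576 − b·6311534 = 3539302.53.
At (441765, 6311719): z_contact = −272527.6 − 3267332.8 + 3539302.53 = -557.9 m.
Depth below ground = -187 − (-557.9) = 371 m.

371 m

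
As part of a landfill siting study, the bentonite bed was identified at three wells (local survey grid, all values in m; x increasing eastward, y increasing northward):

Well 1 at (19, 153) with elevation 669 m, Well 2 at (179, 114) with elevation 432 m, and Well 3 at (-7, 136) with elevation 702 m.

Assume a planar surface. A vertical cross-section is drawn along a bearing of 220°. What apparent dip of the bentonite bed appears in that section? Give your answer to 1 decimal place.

36.3°

Let the plane be z = a·x + b·y + c.
Well 2−Well 1: 160a − 39b = −237;  Well 3−Well 1: −26a − 17b = 33.
Solving gives a = −1.42367, b = 0.23621.
Unit vector along 220° is (sin 220°, cos 220°) = (-0.6428, -0.7660).
Slope in that direction = a·(-0.6428) + b·(-0.7660) = 0.73417.
Apparent dip = arctan|0.73417| = 36.3° (true dip is 55.3°, so apparent ≤ true as expected).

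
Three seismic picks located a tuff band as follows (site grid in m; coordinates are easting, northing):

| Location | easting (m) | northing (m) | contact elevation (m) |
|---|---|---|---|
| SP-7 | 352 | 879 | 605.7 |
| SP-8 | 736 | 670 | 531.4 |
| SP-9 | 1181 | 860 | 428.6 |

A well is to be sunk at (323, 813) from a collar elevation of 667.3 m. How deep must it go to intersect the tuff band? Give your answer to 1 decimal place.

52.8 m

Two edge vectors: SP-7→SP-8 = (384, -209, -74.3), SP-7→SP-9 = (829, -19, -177.1).
Normal n = (SP-7→SP-8) × (SP-7→SP-9) = (35602.2, 6411.7, 165965).
So ∂z/∂easting = −n_x/n_z = −0.214516 and ∂z/∂northing = −n_y/n_z = −0.038633.
Intercept c from SP-7: 605.7 + 75.51 + 33.96 = 715.17.
At (323, 813): z_contact = −69.29 − 31.41 + 715.17 = 614.47 m.
Depth below ground = 667.3 − 614.47 = 52.8 m.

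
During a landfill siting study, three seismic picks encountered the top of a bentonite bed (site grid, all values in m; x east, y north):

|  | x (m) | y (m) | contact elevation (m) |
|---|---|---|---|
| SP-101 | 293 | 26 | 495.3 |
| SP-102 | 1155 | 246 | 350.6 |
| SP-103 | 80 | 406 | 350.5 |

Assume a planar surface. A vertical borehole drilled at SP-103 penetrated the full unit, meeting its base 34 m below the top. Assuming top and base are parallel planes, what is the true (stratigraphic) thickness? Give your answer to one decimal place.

Let the plane be z = a·x + b·y + c.
SP-102−SP-101: 862a + 220b = −144.7;  SP-103−SP-101: −213a + 380b = −144.8.
Solving gives a = −0.06178, b = −0.41568.
|∇z| = √(a²+b²) = 0.42024, so dip δ = arctan(0.42024) = 22.79°.
True thickness = vertical thickness × cos δ = 34 × cos 22.79° = 31.3 m.

31.3 m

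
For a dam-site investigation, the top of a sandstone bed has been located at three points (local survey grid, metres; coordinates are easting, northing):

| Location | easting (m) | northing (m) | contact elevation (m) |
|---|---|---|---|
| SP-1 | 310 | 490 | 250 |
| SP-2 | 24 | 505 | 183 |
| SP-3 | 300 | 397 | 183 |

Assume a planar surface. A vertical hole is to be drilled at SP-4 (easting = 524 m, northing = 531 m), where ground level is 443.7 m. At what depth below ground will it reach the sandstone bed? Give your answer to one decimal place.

107.5 m

Two edge vectors: SP-1→SP-2 = (-286, 15, -67), SP-1→SP-3 = (-10, -93, -67).
Normal n = (SP-1→SP-2) × (SP-1→SP-3) = (-7236, -18492, 26748).
So ∂z/∂easting = −n_x/n_z = 0.27052 and ∂z/∂northing = −n_y/n_z = 0.69134.
Intercept c from SP-1: 250 − 83.86 − 338.76 = −172.62.
At (524, 531): z_contact = 141.76 + 367.10 − 172.62 = 336.24 m.
Depth below ground = 443.7 − 336.24 = 107.5 m.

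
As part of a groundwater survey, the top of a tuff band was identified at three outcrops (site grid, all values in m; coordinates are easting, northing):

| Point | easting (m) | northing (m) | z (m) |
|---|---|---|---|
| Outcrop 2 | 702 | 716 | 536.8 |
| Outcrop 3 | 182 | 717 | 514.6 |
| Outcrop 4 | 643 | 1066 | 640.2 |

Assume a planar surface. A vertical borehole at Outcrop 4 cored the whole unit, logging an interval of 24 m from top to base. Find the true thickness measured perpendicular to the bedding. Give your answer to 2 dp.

22.95 m

Let the plane be z = a·easting + b·northing + c.
Outcrop 3−Outcrop 2: −520a + 1b = −22.2;  Outcrop 4−Outcrop 2: −59a + 350b = 103.4.
Solving gives a = 0.04327, b = 0.30272.
|∇z| = √(a²+b²) = 0.30580, so dip δ = arctan(0.30580) = 17.00°.
True thickness = vertical thickness × cos δ = 24 × cos 17.00° = 22.95 m.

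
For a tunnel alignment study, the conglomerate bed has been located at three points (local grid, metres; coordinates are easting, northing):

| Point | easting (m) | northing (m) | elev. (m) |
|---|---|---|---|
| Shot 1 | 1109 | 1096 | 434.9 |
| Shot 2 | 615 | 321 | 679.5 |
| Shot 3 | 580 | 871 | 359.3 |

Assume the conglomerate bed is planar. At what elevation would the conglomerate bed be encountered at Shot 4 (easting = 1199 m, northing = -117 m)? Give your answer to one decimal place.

Let the plane be z = a·easting + b·northing + c.
Shot 2−Shot 1: −494a − 775b = 244.6;  Shot 3−Shot 1: −529a − 225b = −75.6.
Solving gives a = 0.380239, b = −0.557985.
Then c = 434.9 − a·1109 − b·1096 = 624.77.
At (1199, -117): z = 455.9 + 65.3 + 624.77 = 1146.0 m.

1146.0 m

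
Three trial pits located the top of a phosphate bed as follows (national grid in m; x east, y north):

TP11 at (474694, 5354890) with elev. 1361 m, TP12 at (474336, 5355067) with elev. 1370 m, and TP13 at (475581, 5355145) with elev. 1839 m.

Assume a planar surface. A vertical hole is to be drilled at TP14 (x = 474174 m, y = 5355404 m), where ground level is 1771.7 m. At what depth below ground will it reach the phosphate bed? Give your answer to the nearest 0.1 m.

Two edge vectors: TP11→TP12 = (-358, 177, 9), TP11→TP13 = (887, 255, 478).
Normal n = (TP11→TP12) × (TP11→TP13) = (82311, 179107, -248289).
So ∂z/∂x = −n_x/n_z = 0.331512874 and ∂z/∂y = −n_y/n_z = 0.721365022.
Intercept c from TP11: 1361 − 157367.17 − 3862830.34 = −4018836.52.
At (474174, 5355404): z_contact = 157194.79 + 3863201.13 − 4018836.52 = 1559.39 m.
Depth below ground = 1771.7 − 1559.39 = 212.3 m.

212.3 m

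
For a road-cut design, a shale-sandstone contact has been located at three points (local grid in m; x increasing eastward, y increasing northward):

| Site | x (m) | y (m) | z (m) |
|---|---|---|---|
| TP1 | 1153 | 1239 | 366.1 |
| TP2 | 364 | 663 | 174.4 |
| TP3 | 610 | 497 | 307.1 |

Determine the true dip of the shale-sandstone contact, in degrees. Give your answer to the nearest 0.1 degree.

Let the plane be z = a·x + b·y + c.
TP2−TP1: −789a − 576b = −191.7;  TP3−TP1: −543a − 742b = −59.
Solving gives a = 0.39703, b = −0.21103.
Gradient magnitude |∇z| = √(a² + b²) = √(0.15763 + 0.04453) = 0.44963.
True dip = arctan(0.44963) = 24.2°, dipping toward WNW (azimuth ≈ 298°).

24.2°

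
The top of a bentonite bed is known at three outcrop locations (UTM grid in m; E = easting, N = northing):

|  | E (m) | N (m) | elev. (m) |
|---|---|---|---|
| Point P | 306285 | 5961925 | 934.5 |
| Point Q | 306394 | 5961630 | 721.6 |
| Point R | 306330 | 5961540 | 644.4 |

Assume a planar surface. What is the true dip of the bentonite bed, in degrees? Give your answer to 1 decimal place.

Let the plane be z = a·E + b·N + c.
Point Q−Point P: 109a − 295b = −212.9;  Point R−Point P: 45a − 385b = −290.1.
Solving gives a = 0.12593, b = 0.76823.
Gradient magnitude |∇z| = √(a² + b²) = √(0.01586 + 0.59017) = 0.77848.
True dip = arctan(0.77848) = 37.9°, dipping toward S (azimuth ≈ 189°).

37.9°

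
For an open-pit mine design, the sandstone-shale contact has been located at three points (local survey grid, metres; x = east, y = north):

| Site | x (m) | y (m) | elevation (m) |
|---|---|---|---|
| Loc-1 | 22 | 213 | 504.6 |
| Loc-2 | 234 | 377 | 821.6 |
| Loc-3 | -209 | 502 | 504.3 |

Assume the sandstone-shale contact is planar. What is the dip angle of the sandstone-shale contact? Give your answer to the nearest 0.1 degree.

49.8°

Let the plane be z = a·x + b·y + c.
Loc-2−Loc-1: 212a + 164b = 317;  Loc-3−Loc-1: −231a + 289b = −0.3.
Solving gives a = 0.92446, b = 0.73789.
Gradient magnitude |∇z| = √(a² + b²) = √(0.85463 + 0.54448) = 1.18284.
True dip = arctan(1.18284) = 49.8°, dipping toward SW (azimuth ≈ 231°).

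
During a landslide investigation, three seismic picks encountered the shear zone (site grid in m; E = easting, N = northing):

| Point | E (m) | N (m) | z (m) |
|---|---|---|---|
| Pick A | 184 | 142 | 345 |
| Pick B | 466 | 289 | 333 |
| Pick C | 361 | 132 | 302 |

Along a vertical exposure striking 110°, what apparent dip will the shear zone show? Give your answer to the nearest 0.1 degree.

18.2°

Let the plane be z = a·E + b·N + c.
Pick B−Pick A: 282a + 147b = −12;  Pick C−Pick A: 177a − 10b = −43.
Solving gives a = −0.22334, b = 0.34682.
Unit vector along 110° is (sin 110°, cos 110°) = (0.9397, -0.3420).
Slope in that direction = a·(0.9397) + b·(-0.3420) = −0.32849.
Apparent dip = arctan|0.32849| = 18.2° (true dip is 22.4°, so apparent ≤ true as expected).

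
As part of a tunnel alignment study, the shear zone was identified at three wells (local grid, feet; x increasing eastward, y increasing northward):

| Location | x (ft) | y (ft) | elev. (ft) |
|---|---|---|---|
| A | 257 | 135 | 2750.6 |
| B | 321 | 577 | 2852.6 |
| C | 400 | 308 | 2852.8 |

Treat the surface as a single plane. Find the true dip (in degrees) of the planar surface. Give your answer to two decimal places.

Two edge vectors: A→B = (64, 442, 102), A→C = (143, 173, 102.2).
Normal n = (A→B) × (A→C) = (27526.4, 8045.2, -52134).
So ∂z/∂x = −n_x/n_z = 0.52799 and ∂z/∂y = −n_y/n_z = 0.15432.
Gradient magnitude |∇z| = √(a² + b²) = √(0.27878 + 0.02381) = 0.55008.
True dip = arctan(0.55008) = 28.81°, dipping toward WSW (azimuth ≈ 254°).

28.81°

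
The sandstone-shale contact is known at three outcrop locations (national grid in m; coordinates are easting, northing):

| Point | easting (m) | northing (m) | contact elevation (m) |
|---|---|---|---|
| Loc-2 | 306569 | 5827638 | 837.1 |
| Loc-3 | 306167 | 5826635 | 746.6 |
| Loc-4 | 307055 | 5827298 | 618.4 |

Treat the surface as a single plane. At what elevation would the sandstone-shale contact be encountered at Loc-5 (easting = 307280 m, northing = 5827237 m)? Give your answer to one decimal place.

Two edge vectors: Loc-2→Loc-3 = (-402, -1003, -90.5), Loc-2→Loc-4 = (486, -340, -218.7).
Normal n = (Loc-2→Loc-3) × (Loc-2→Loc-4) = (188586.1, -131900.4, 624138).
So ∂z/∂easting = −n_x/n_z = −0.302154491 and ∂z/∂northing = −n_y/n_z = 0.211332109.
Intercept c from Loc-2: 837.1 + 92631.20 − 1231567.03 = −1138098.73.
At (307280, 5827237): z = −92846.0 + 1231482.3 − 1138098.73 = 537.5 m.

537.5 m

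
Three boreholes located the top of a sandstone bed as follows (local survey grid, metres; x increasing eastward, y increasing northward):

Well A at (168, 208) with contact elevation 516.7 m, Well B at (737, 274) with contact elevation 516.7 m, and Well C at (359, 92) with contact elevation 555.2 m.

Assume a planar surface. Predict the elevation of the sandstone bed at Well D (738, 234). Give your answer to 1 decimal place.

Let the plane be z = a·x + b·y + c.
Well B−Well A: 569a + 66b = 0;  Well C−Well A: 191a − 116b = 38.5.
Solving gives a = 0.03232, b = −0.27867.
Then c = 516.7 − a·168 − b·208 = 569.23.
At (738, 234): z = 23.9 − 65.2 + 569.23 = 527.9 m.

527.9 m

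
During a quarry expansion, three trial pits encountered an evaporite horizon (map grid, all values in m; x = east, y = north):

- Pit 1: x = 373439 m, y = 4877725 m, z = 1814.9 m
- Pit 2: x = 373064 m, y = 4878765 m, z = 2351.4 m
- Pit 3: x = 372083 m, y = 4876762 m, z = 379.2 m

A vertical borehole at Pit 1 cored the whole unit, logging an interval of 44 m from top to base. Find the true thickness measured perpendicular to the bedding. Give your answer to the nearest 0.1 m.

32.7 m

Let the plane be z = a·x + b·y + c.
Pit 2−Pit 1: −375a + 1040b = 536.5;  Pit 3−Pit 1: −1356a − 963b = −1435.7.
Solving gives a = 0.55126, b = 0.71464.
|∇z| = √(a²+b²) = 0.90255, so dip δ = arctan(0.90255) = 42.07°.
True thickness = vertical thickness × cos δ = 44 × cos 42.07° = 32.7 m.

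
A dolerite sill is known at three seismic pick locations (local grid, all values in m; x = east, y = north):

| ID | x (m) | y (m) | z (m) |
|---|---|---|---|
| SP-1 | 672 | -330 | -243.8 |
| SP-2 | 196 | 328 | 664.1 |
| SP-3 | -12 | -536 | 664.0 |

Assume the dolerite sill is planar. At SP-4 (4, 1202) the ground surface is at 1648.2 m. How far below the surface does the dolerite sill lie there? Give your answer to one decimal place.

408.2 m

Two edge vectors: SP-1→SP-2 = (-476, 658, 907.9), SP-1→SP-3 = (-684, -206, 907.8).
Normal n = (SP-1→SP-2) × (SP-1→SP-3) = (784359.8, -188890.8, 548128).
So ∂z/∂x = −n_x/n_z = −1.430979 and ∂z/∂y = −n_y/n_z = 0.344611.
Intercept c from SP-1: -243.8 + 961.62 + 113.72 = 831.54.
At (4, 1202): z_contact = −5.72 + 414.22 + 831.54 = 1240.04 m.
Depth below ground = 1648.2 − 1240.04 = 408.2 m.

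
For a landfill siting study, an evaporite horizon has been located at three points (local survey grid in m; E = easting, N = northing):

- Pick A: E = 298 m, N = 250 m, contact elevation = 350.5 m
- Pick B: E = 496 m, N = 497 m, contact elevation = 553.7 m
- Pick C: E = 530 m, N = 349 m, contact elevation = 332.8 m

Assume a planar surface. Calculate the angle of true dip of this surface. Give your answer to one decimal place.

56.2°

Let the plane be z = a·E + b·N + c.
Pick B−Pick A: 198a + 247b = 203.2;  Pick C−Pick A: 232a + 99b = −17.7.
Solving gives a = −0.64953, b = 1.34335.
Gradient magnitude |∇z| = √(a² + b²) = √(0.42189 + 1.80459) = 1.49214.
True dip = arctan(1.49214) = 56.2°, dipping toward SSE (azimuth ≈ 154°).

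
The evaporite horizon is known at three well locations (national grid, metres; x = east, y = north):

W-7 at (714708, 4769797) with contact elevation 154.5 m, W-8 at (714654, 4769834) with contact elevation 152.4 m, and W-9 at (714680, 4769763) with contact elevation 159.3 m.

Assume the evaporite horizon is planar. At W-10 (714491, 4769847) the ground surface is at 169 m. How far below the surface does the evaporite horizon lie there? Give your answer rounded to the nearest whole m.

12 m

Let the plane be z = a·x + b·y + c.
W-8−W-7: −54a + 37b = −2.1;  W-9−W-7: −28a − 34b = 4.8.
Solving gives a = −0.03697772, b = −0.11072423.
Then c = 154.5 − a·714708 − b·4769797 = 554714.89.
At (714491, 4769847): z_contact = −26420.2 − 528137.7 + 554714.89 = 157.0 m.
Depth below ground = 169 − 157.0 = 12 m.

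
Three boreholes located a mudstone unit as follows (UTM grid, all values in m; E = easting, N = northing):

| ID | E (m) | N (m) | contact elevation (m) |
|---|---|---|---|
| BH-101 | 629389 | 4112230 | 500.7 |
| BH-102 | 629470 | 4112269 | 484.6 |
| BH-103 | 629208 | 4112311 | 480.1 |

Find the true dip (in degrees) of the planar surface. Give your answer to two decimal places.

18.70°

Let the plane be z = a·E + b·N + c.
BH-102−BH-101: 81a + 39b = −16.1;  BH-103−BH-101: −181a + 81b = −20.6.
Solving gives a = −0.03676, b = −0.33647.
Gradient magnitude |∇z| = √(a² + b²) = √(0.00135 + 0.11321) = 0.33847.
True dip = arctan(0.33847) = 18.70°, dipping toward N (azimuth ≈ 006°).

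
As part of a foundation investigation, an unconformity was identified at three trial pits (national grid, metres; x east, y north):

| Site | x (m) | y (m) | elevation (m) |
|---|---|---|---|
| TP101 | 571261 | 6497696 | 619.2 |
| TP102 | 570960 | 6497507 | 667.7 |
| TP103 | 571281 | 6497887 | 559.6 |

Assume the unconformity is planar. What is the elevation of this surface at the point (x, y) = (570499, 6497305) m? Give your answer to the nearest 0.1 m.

714.3 m

Two edge vectors: TP101→TP102 = (-301, -189, 48.5), TP101→TP103 = (20, 191, -59.6).
Normal n = (TP101→TP102) × (TP101→TP103) = (2000.9, -16969.6, -53711).
So ∂z/∂x = −n_x/n_z = 0.037253077 and ∂z/∂y = −n_y/n_z = −0.315942731.
Intercept c from TP101: 619.2 − 21281.23 + 2052899.82 = 2032237.79.
At (570499, 6497305): z = 21252.8 − 2052776.3 + 2032237.79 = 714.3 m.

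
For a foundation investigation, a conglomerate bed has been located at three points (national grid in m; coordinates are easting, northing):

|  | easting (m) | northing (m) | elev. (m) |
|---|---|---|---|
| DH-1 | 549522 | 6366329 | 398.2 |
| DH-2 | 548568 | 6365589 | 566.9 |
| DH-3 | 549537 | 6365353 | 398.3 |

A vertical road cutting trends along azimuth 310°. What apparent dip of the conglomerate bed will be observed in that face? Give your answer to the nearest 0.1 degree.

Two edge vectors: DH-1→DH-2 = (-954, -740, 168.7), DH-1→DH-3 = (15, -976, 0.1).
Normal n = (DH-1→DH-2) × (DH-1→DH-3) = (164577.2, 2625.9, 942204).
So ∂z/∂easting = −n_x/n_z = −0.17467 and ∂z/∂northing = −n_y/n_z = −0.00279.
Unit vector along 310° is (sin 310°, cos 310°) = (-0.7660, 0.6428).
Slope in that direction = a·(-0.7660) + b·(0.6428) = 0.13202.
Apparent dip = arctan|0.13202| = 7.5° (true dip is 9.9°, so apparent ≤ true as expected).

7.5°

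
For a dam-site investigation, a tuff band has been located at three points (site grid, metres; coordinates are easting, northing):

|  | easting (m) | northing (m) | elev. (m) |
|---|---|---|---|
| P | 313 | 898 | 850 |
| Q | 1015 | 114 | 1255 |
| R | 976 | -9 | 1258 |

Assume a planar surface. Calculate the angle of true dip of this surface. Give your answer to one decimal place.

Two edge vectors: P→Q = (702, -784, 405), P→R = (663, -907, 408).
Normal n = (P→Q) × (P→R) = (47463, -17901, -116922).
So ∂z/∂easting = −n_x/n_z = 0.40594 and ∂z/∂northing = −n_y/n_z = −0.15310.
Gradient magnitude |∇z| = √(a² + b²) = √(0.16479 + 0.02344) = 0.43385.
True dip = arctan(0.43385) = 23.5°, dipping toward WNW (azimuth ≈ 291°).

23.5°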